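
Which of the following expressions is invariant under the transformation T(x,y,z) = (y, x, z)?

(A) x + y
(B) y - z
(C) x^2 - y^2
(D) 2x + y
A

Apply T(x,y,z) = (y, x, z) to each option, i.e. replace (x, y, z) by the transformed coordinates.
Substitute the transformed coordinates into each option and compare with the original:
(A) x + y  ->  (y) + (x) = x + y   [equals x + y: invariant]
(B) y - z  ->  (x) - (z) = x - z   [differs from y - z: not invariant]
(C) x^2 - y^2  ->  (y)^2 - (x)^2 = -x^2 + y^2   [differs from x^2 - y^2: not invariant]
(D) 2x + y  ->  2(y) + (x) = x + 2y   [differs from 2x + y: not invariant]

Only option (A), x + y, is unchanged by the transformation.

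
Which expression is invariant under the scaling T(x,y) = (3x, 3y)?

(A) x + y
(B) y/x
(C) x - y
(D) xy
B

Under the uniform scaling T(x,y) = (3x, 3y):
Substitute the transformed coordinates into each option and compare with the original:
(A) x + y  ->  (3x) + (3y) = 3x + 3y   [differs from x + y: not invariant]
(B) y/x  ->  (3y)/(3x) = y/x   [equals y/x: invariant]
(C) x - y  ->  (3x) - (3y) = 3x - 3y   [differs from x - y: not invariant]
(D) xy  ->  (3x)(3y) = 9xy   [differs from xy: not invariant]

Only option (B), y/x, is unchanged by the transformation.
The common factor 3 cancels in a ratio of coordinates, while sums, products and sums of squares pick up factors of 3 or 9.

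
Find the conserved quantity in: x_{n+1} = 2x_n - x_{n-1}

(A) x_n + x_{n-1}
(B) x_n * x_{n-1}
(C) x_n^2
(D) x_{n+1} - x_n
D

For the recurrence x_{n+1} = 2x_n - x_{n-1}:

If x_{n+1} = 2x_n - x_{n-1}, then:
x_{n+1} - x_n = x_n - x_{n-1}
The first difference is constant throughout the sequence.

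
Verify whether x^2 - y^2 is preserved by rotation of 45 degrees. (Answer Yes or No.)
No

Applying rotation by 45 degrees: x' = x*cos(45 degrees) - y*sin(45 degrees) = sqrt(2)x/2 - sqrt(2)y/2, y' = x*sin(45 degrees) + y*cos(45 degrees) = sqrt(2)x/2 + sqrt(2)y/2

Substituting into x^2 - y^2:
(sqrt(2)x/2 - sqrt(2)y/2)^2 - (sqrt(2)x/2 + sqrt(2)y/2)^2
= -2xy

This differs from the original expression x^2 - y^2, so it is NOT invariant.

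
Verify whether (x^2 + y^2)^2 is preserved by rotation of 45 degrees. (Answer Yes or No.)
Yes

Applying rotation by 45 degrees: x' = x*cos(45 degrees) - y*sin(45 degrees) = sqrt(2)x/2 - sqrt(2)y/2, y' = x*sin(45 degrees) + y*cos(45 degrees) = sqrt(2)x/2 + sqrt(2)y/2

Substituting into (x^2 + y^2)^2:
((sqrt(2)x/2 - sqrt(2)y/2)^2 + (sqrt(2)x/2 + sqrt(2)y/2)^2)^2
= x^4 + 2x^2y^2 + y^4 = (x^2 + y^2)^2

This equals the original expression (x^2 + y^2)^2, so it IS invariant.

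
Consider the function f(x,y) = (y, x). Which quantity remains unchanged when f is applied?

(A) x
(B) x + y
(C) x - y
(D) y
B

For f(x,y) = (y, x):
After applying f: x' = y, y' = x. So x' + y' = y + x = x + y.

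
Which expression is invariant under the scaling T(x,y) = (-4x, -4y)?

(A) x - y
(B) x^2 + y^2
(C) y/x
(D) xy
C

Under the uniform scaling T(x,y) = (-4x, -4y):
Substitute the transformed coordinates into each option and compare with the original:
(A) x - y  ->  (-4x) - (-4y) = -4x + 4y   [differs from x - y: not invariant]
(B) x^2 + y^2  ->  (-4x)^2 + (-4y)^2 = 16x^2 + 16y^2   [differs from x^2 + y^2: not invariant]
(C) y/x  ->  (-4y)/(-4x) = y/x   [equals y/x: invariant]
(D) xy  ->  (-4x)(-4y) = 16xy   [differs from xy: not invariant]

Only option (C), y/x, is unchanged by the transformation.
The common factor -4 cancels in a ratio of coordinates, while sums, products and sums of squares pick up factors of -4 or 16.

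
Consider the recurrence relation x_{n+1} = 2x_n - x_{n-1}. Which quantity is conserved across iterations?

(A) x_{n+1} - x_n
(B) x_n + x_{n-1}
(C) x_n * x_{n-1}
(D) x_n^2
A

For the recurrence x_{n+1} = 2x_n - x_{n-1}:

If x_{n+1} = 2x_n - x_{n-1}, then:
x_{n+1} - x_n = x_n - x_{n-1}
The first difference is constant throughout the sequence.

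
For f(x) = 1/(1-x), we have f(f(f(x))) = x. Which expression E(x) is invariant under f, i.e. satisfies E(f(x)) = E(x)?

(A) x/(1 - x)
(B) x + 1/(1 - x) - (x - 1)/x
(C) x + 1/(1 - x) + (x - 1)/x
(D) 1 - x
C

Replace x by f(x) = 1/(1 - x) in each option and simplify. As a quick numerical cross-check, also compare E(5) with E(f(5)) = E(-1/4).

(A) x/(1 - x)  ->  (1/(1 - x))/(1 - (1/(1 - x))) = -1/x; check: E(5) = -5/4 but E(-1/4) = -1/5.   [not invariant]
(B) x + 1/(1 - x) - (x - 1)/x  ->  (1/(1 - x)) + 1/(1 - (1/(1 - x))) - ((1/(1 - x)) - 1)/(1/(1 - x)) = (x^2(1 - x) - x + (x - 1)^2)/(x(x - 1)); check: E(5) = 79/20 but E(-1/4) = -89/20.   [not invariant]
(C) x + 1/(1 - x) + (x - 1)/x  ->  (1/(1 - x)) + 1/(1 - (1/(1 - x))) + ((1/(1 - x)) - 1)/(1/(1 - x)), which simplifies back to x + 1/(1 - x) + (x - 1)/x; check: E(5) = 111/20, E(-1/4) = 111/20.   [invariant]
(D) 1 - x  ->  1 - (1/(1 - x)) = x/(x - 1); check: E(5) = -4 but E(-1/4) = 5/4.   [not invariant]

Only (C) is unchanged. Indeed f(f(x)) = 1/(1 - 1/(1-x)) = (1-x)/(-x) = (x-1)/x, so E(x) = x + f(x) + f(f(x)) is the sum over the whole 3-cycle; applying f just permutes the three terms cyclically (x -> f(x) -> f(f(x)) -> x), leaving the sum unchanged.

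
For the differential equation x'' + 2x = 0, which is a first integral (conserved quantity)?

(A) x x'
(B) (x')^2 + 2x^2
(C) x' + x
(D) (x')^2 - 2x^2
B

A first integral I satisfies dI/dt = 0 along every solution. Differentiate each option and use the equation of motion:
(A) d/dt[x x'] = (x')^2 + x x'' = (x')^2 - 2x^2, not identically 0
(B) d/dt[(x')^2 + 2x^2] = 2x'x'' + 4x x' = 2x'(-2x) + 4x x' = 0
(C) d/dt[x' + x] = x'' + x' = -2x + x', not identically 0
(D) d/dt[(x')^2 - 2x^2] = 2x'x'' - 4x x' = -8x x', not identically 0

Only (B) has zero time-derivative. So the energy-like quantity (x')^2 + 2x^2 is the first integral.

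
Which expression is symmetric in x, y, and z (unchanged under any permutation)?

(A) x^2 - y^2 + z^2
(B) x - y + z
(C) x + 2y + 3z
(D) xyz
D

A symmetric expression is unchanged when the variables are permuted; here the transformation to test is the swap (x, y) -> (y, x).
A symmetric expression must survive every permutation; the single swap x <-> y already eliminates the distractors, and the keyed expression is also unchanged by x <-> z and y <-> z (each variable enters it in exactly the same way).
Substitute the transformed coordinates into each option and compare with the original:
(A) x^2 - y^2 + z^2  ->  (y)^2 - (x)^2 + z^2 = -x^2 + y^2 + z^2   [differs from x^2 - y^2 + z^2: not invariant]
(B) x - y + z  ->  (y) - (x) + z = -x + y + z   [differs from x - y + z: not invariant]
(C) x + 2y + 3z  ->  (y) + 2(x) + 3z = 2x + y + 3z   [differs from x + 2y + 3z: not invariant]
(D) xyz  ->  (y)(x)z = xyz   [equals xyz: invariant]

Only option (D), xyz, is unchanged by the transformation.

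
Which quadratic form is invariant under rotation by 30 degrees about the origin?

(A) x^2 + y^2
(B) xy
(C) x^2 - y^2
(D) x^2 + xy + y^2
A

Rotation by 30 degrees sends (x, y) to (sqrt(3)x/2 - y/2, x/2 + sqrt(3)y/2).
Substitute the transformed coordinates into each option and compare with the original:
(A) x^2 + y^2  ->  (sqrt(3)x/2 - y/2)^2 + (x/2 + sqrt(3)y/2)^2 = x^2 + y^2   [equals x^2 + y^2: invariant]
(B) xy  ->  (sqrt(3)x/2 - y/2)(x/2 + sqrt(3)y/2) = sqrt(3)x^2/4 + xy/2 - sqrt(3)y^2/4   [differs from xy: not invariant]
(C) x^2 - y^2  ->  (sqrt(3)x/2 - y/2)^2 - (x/2 + sqrt(3)y/2)^2 = x^2/2 - sqrt(3)xy - y^2/2   [differs from x^2 - y^2: not invariant]
(D) x^2 + xy + y^2  ->  (sqrt(3)x/2 - y/2)^2 + (sqrt(3)x/2 - y/2)(x/2 + sqrt(3)y/2) + (x/2 + sqrt(3)y/2)^2 = sqrt(3)x^2/4 + x^2 + xy/2 - sqrt(3)y^2/4 + y^2   [differs from x^2 + xy + y^2: not invariant]

Only option (A), x^2 + y^2, is unchanged by the transformation.
x^2 + y^2 is the squared distance from the origin, which rotations preserve.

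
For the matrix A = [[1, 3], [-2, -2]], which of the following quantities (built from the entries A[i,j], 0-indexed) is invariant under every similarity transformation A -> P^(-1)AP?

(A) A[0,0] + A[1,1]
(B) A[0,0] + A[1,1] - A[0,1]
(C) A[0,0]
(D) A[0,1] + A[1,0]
A

A[0,0] + A[1,1] is the trace of A. By the cyclic property of the trace, tr(P^(-1)AP) = tr(APP^(-1)) = tr(A), so it is the same for every matrix similar to A.

The other combinations are not similarity invariants. For example, take P = [[1, 2], [0, 1]] (det P = 1), so P^(-1) = [[1, -2], [0, 1]] and
B = P^(-1)AP = [[5, 17], [-2, -6]].
Evaluating each option on A and on B:
(A) A[0,0] + A[1,1]: -1 for A, -1 for B -> unchanged
(B) A[0,0] + A[1,1] - A[0,1]: -4 for A, -18 for B -> changes
(C) A[0,0]: 1 for A, 5 for B -> changes
(D) A[0,1] + A[1,0]: 1 for A, 15 for B -> changes

Only (A) A[0,0] + A[1,1] = -1 survives (and it does so for every P, not just this one), so it is the invariant.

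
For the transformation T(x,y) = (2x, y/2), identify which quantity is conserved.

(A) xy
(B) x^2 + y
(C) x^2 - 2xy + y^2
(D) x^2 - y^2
A

An expression E(x,y) is invariant under T if E(T(x,y)) = E(x,y). Here T(x,y) = (2x, y/2).
Substitute the transformed coordinates into each option and compare with the original:
(A) xy  ->  (2x)(y/2) = xy   [equals xy: invariant]
(B) x^2 + y  ->  (2x)^2 + (y/2) = 4x^2 + y/2   [differs from x^2 + y: not invariant]
(C) x^2 - 2xy + y^2  ->  (2x)^2 - 2(2x)(y/2) + (y/2)^2 = 4x^2 - 2xy + y^2/4   [differs from x^2 - 2xy + y^2: not invariant]
(D) x^2 - y^2  ->  (2x)^2 - (y/2)^2 = 4x^2 - y^2/4   [differs from x^2 - y^2: not invariant]

Only option (A), xy, is unchanged by the transformation.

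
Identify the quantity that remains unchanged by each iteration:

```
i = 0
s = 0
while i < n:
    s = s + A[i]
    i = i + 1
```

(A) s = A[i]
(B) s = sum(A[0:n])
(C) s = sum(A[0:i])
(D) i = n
C

A loop invariant must hold before the first iteration and be re-established by every execution of the body.

(C) s = sum(A[0:i]): Initially i = 0 and s = 0 = sum of the empty slice A[0:0]. If s = sum(A[0:i]) holds at the top of an iteration, the body sets s to sum(A[0:i]) + A[i] = sum(A[0:i+1]) and then i to i+1, so s = sum(A[0:i]) holds again. At exit i = n, giving s = sum(A[0:n]).

The other options fail:
(A) s = A[i]: after the first iteration s = A[0] but i = 1, so s = A[i] compares s with the wrong element (and fails in general).
(B) s = sum(A[0:n]): false before the loop (s = 0, not the full sum) -- it only becomes true at exit.
(D) i = n: false initially (i = 0); it is the exit condition, not an invariant.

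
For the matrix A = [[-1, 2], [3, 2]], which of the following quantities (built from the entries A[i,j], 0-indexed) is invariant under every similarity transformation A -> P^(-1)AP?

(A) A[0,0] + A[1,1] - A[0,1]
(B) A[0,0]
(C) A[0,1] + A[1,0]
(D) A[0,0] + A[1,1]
D

A[0,0] + A[1,1] is the trace of A. By the cyclic property of the trace, tr(P^(-1)AP) = tr(APP^(-1)) = tr(A), so it is the same for every matrix similar to A.

The other combinations are not similarity invariants. For example, take P = [[1, 2], [0, 1]] (det P = 1), so P^(-1) = [[1, -2], [0, 1]] and
B = P^(-1)AP = [[-7, -16], [3, 8]].
Evaluating each option on A and on B:
(A) A[0,0] + A[1,1] - A[0,1]: -1 for A, 17 for B -> changes
(B) A[0,0]: -1 for A, -7 for B -> changes
(C) A[0,1] + A[1,0]: 5 for A, -13 for B -> changes
(D) A[0,0] + A[1,1]: 1 for A, 1 for B -> unchanged

Only (D) A[0,0] + A[1,1] = 1 survives (and it does so for every P, not just this one), so it is the invariant.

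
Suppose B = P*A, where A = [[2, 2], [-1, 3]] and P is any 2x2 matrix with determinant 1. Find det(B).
8

By the multiplicative property of determinants, det(B) = det(P*A) = det(P) * det(A) = det(A),
so the determinant is invariant under multiplication by any determinant-1 matrix; we just need det(A).

det(A) = (2)(3) - (2)(-1) = 6 - (-2) = 8

Therefore det(B) = 1 * 8 = 8.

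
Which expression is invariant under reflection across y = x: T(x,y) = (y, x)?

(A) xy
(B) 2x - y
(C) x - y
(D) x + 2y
A

The map is reflection across y = x: T(x,y) = (y, x).
Substitute the transformed coordinates into each option and compare with the original:
(A) xy  ->  (y)(x) = xy   [equals xy: invariant]
(B) 2x - y  ->  2(y) - (x) = -x + 2y   [differs from 2x - y: not invariant]
(C) x - y  ->  (y) - (x) = -x + y   [differs from x - y: not invariant]
(D) x + 2y  ->  (y) + 2(x) = 2x + y   [differs from x + 2y: not invariant]

Only option (A), xy, is unchanged by the transformation.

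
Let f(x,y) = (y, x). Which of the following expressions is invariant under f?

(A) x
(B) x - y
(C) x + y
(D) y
C

For f(x,y) = (y, x):
After applying f: x' = y, y' = x. So x' + y' = y + x = x + y.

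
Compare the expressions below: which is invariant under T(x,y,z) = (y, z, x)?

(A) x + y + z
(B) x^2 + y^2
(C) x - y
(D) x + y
A

Apply T(x,y,z) = (y, z, x) to each option, i.e. replace (x, y, z) by the transformed coordinates.
Substitute the transformed coordinates into each option and compare with the original:
(A) x + y + z  ->  (y) + (z) + (x) = x + y + z   [equals x + y + z: invariant]
(B) x^2 + y^2  ->  (y)^2 + (z)^2 = y^2 + z^2   [differs from x^2 + y^2: not invariant]
(C) x - y  ->  (y) - (z) = y - z   [differs from x - y: not invariant]
(D) x + y  ->  (y) + (z) = y + z   [differs from x + y: not invariant]

Only option (A), x + y + z, is unchanged by the transformation.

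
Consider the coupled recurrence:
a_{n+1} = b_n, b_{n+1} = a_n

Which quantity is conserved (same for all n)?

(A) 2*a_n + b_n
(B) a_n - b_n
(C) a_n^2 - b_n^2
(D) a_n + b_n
D

Replace a_n by a_{n+1} = b_n and b_n by b_{n+1} = a_n in each option and simplify:
(A) 2*a_n + b_n  ->  2*(b_n) + (a_n) = a_n + 2*b_n   [not conserved]
(B) a_n - b_n  ->  (b_n) - (a_n) = -a_n + b_n   [not conserved]
(C) a_n^2 - b_n^2  ->  (b_n)^2 - (a_n)^2 = -a_n^2 + b_n^2   [not conserved]
(D) a_n + b_n  ->  (b_n) + (a_n) = a_n + b_n   [conserved]

Only (D) a_n + b_n returns to itself after one step, so it is the conserved quantity.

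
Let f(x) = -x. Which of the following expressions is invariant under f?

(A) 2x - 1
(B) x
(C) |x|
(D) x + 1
C

For f(x) = -x:
Applying f replaces x by -x. Since |-x| = |x|, the absolute value is unchanged by f, whereas x -> -x, 2x - 1 -> -2x - 1 and x + 1 -> -x + 1 all change.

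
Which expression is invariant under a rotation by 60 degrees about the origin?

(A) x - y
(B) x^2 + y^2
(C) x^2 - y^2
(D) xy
B

A rotation by 60 degrees sends (x, y) to (x/2 - sqrt(3)y/2, sqrt(3)x/2 + y/2).
Substitute the transformed coordinates into each option and compare with the original:
(A) x - y  ->  (x/2 - sqrt(3)y/2) - (sqrt(3)x/2 + y/2) = -sqrt(3)x/2 + x/2 - sqrt(3)y/2 - y/2   [differs from x - y: not invariant]
(B) x^2 + y^2  ->  (x/2 - sqrt(3)y/2)^2 + (sqrt(3)x/2 + y/2)^2 = x^2 + y^2   [equals x^2 + y^2: invariant]
(C) x^2 - y^2  ->  (x/2 - sqrt(3)y/2)^2 - (sqrt(3)x/2 + y/2)^2 = -x^2/2 - sqrt(3)xy + y^2/2   [differs from x^2 - y^2: not invariant]
(D) xy  ->  (x/2 - sqrt(3)y/2)(sqrt(3)x/2 + y/2) = sqrt(3)x^2/4 - xy/2 - sqrt(3)y^2/4   [differs from xy: not invariant]

Only option (B), x^2 + y^2, is unchanged by the transformation.
Geometrically, x^2 + y^2 is the squared distance from the origin, which every rotation about the origin preserves.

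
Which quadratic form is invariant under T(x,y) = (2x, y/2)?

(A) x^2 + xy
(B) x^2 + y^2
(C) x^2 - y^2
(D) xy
D

T multiplies x by 2 and divides y by 2.
Substitute the transformed coordinates into each option and compare with the original:
(A) x^2 + xy  ->  (2x)^2 + (2x)(y/2) = 4x^2 + xy   [differs from x^2 + xy: not invariant]
(B) x^2 + y^2  ->  (2x)^2 + (y/2)^2 = 4x^2 + y^2/4   [differs from x^2 + y^2: not invariant]
(C) x^2 - y^2  ->  (2x)^2 - (y/2)^2 = 4x^2 - y^2/4   [differs from x^2 - y^2: not invariant]
(D) xy  ->  (2x)(y/2) = xy   [equals xy: invariant]

Only option (D), xy, is unchanged by the transformation.
The factors 2 and 1/2 cancel only in the pure product xy.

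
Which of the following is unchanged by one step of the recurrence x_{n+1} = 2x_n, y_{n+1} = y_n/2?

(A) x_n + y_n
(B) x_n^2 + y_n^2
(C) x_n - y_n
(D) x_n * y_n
D

For the recurrence x_{n+1} = 2x_n, y_{n+1} = y_n/2:

x_{n+1} * y_{n+1} = (2x_n) * (y_n/2) = x_n * y_n
The product is conserved.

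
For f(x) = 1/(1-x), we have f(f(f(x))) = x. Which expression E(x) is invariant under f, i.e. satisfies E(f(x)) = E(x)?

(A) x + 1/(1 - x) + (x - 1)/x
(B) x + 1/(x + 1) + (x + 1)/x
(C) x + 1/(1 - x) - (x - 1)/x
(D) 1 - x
A

Replace x by f(x) = 1/(1 - x) in each option and simplify. As a quick numerical cross-check, also compare E(5) with E(f(5)) = E(-1/4).

(A) x + 1/(1 - x) + (x - 1)/x  ->  (1/(1 - x)) + 1/(1 - (1/(1 - x))) + ((1/(1 - x)) - 1)/(1/(1 - x)), which simplifies back to x + 1/(1 - x) + (x - 1)/x; check: E(5) = 111/20, E(-1/4) = 111/20.   [invariant]
(B) x + 1/(x + 1) + (x + 1)/x  ->  (1/(1 - x)) + 1/((1/(1 - x)) + 1) + ((1/(1 - x)) + 1)/(1/(1 - x)) = (-x^3 + 6x^2 - 11x + 7)/(x^2 - 3x + 2); check: E(5) = 191/30 but E(-1/4) = -23/12.   [not invariant]
(C) x + 1/(1 - x) - (x - 1)/x  ->  (1/(1 - x)) + 1/(1 - (1/(1 - x))) - ((1/(1 - x)) - 1)/(1/(1 - x)) = (x^2(1 - x) - x + (x - 1)^2)/(x(x - 1)); check: E(5) = 79/20 but E(-1/4) = -89/20.   [not invariant]
(D) 1 - x  ->  1 - (1/(1 - x)) = x/(x - 1); check: E(5) = -4 but E(-1/4) = 5/4.   [not invariant]

Only (A) is unchanged. Indeed f(f(x)) = 1/(1 - 1/(1-x)) = (1-x)/(-x) = (x-1)/x, so E(x) = x + f(x) + f(f(x)) is the sum over the whole 3-cycle; applying f just permutes the three terms cyclically (x -> f(x) -> f(f(x)) -> x), leaving the sum unchanged.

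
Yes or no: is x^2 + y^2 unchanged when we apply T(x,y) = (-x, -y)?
Yes

Substitute T(x,y) = (-x, -y) into the expression and compare with the original.

Original: x^2 + y^2
After applying T: (-x)^2 + (-y)^2 = x^2 + y^2

This is identical to the original x^2 + y^2, so the expression is invariant.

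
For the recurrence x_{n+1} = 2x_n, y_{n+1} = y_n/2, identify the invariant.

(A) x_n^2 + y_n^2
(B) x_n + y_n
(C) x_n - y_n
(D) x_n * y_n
D

For the recurrence x_{n+1} = 2x_n, y_{n+1} = y_n/2:

x_{n+1} * y_{n+1} = (2x_n) * (y_n/2) = x_n * y_n
The product is conserved.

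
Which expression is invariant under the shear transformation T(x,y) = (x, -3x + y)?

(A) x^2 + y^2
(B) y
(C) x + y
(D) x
D

Under the shear T(x,y) = (x, -3x + y):
Substitute the transformed coordinates into each option and compare with the original:
(A) x^2 + y^2  ->  (x)^2 + (-3x + y)^2 = 10x^2 - 6xy + y^2   [differs from x^2 + y^2: not invariant]
(B) y  ->  (-3x + y) = -3x + y   [differs from y: not invariant]
(C) x + y  ->  (x) + (-3x + y) = -2x + y   [differs from x + y: not invariant]
(D) x  ->  (x) = x   [equals x: invariant]

Only option (D), x, is unchanged by the transformation.
A vertical shear moves points parallel to the y-axis, so the x-coordinate (and any function of x alone) is unchanged.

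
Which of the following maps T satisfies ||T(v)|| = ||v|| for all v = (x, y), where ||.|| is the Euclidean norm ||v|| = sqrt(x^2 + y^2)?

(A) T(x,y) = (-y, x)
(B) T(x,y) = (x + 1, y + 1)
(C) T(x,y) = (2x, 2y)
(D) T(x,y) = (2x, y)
A

A transformation preserves a norm if ||T(v)|| = ||v|| for every v; a single vector where the norm changes rules an option out.

(A) T(x,y) = (-y, x): preserves the norm -- it is an orthogonal map (a rotation/reflection), and (-y)^2 + (x)^2 simplifies to x^2 + y^2.
(B) T(x,y) = (x + 1, y + 1): v = (1, 0) has norm sqrt((1)^2 + (0)^2) = 1, but T(v) = (2, 1) has norm sqrt(5) -- not preserved.
(C) T(x,y) = (2x, 2y): v = (1, 0) has norm sqrt((1)^2 + (0)^2) = 1, but T(v) = (2, 0) has norm 2 -- not preserved.
(D) T(x,y) = (2x, y): v = (1, 0) has norm sqrt((1)^2 + (0)^2) = 1, but T(v) = (2, 0) has norm 2 -- not preserved.

Therefore the answer is (A).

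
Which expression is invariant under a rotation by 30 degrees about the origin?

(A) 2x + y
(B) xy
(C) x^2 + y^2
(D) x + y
C

A rotation by 30 degrees sends (x, y) to (sqrt(3)x/2 - y/2, x/2 + sqrt(3)y/2).
Substitute the transformed coordinates into each option and compare with the original:
(A) 2x + y  ->  2(sqrt(3)x/2 - y/2) + (x/2 + sqrt(3)y/2) = x/2 + sqrt(3)x - y + sqrt(3)y/2   [differs from 2x + y: not invariant]
(B) xy  ->  (sqrt(3)x/2 - y/2)(x/2 + sqrt(3)y/2) = sqrt(3)x^2/4 + xy/2 - sqrt(3)y^2/4   [differs from xy: not invariant]
(C) x^2 + y^2  ->  (sqrt(3)x/2 - y/2)^2 + (x/2 + sqrt(3)y/2)^2 = x^2 + y^2   [equals x^2 + y^2: invariant]
(D) x + y  ->  (sqrt(3)x/2 - y/2) + (x/2 + sqrt(3)y/2) = x/2 + sqrt(3)x/2 - y/2 + sqrt(3)y/2   [differs from x + y: not invariant]

Only option (C), x^2 + y^2, is unchanged by the transformation.
Geometrically, x^2 + y^2 is the squared distance from the origin, which every rotation about the origin preserves.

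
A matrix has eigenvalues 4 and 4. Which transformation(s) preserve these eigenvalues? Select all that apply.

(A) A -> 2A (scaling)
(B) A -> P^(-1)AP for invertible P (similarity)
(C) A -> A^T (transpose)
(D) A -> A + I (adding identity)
B and C

Eigenvalues are preserved by:
1. Similarity transformations: A -> P^(-1)AP (same characteristic polynomial)
2. Transpose: A^T has the same eigenvalues as A

Eigenvalues are NOT preserved by:
- Adding identity: eigenvalues become 4+1, 4+1
- Scaling: eigenvalues become 8, 8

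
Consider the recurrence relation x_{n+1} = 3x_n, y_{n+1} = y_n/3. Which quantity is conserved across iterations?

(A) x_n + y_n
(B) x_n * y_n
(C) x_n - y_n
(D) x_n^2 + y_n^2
B

For the recurrence x_{n+1} = 3x_n, y_{n+1} = y_n/3:

x_{n+1} * y_{n+1} = (3x_n) * (y_n/3) = x_n * y_n
The product is conserved.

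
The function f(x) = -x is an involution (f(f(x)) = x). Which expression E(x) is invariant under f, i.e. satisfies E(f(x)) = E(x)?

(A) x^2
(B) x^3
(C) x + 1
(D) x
A

Replace x by f(x) = -x in each option and simplify. As a quick numerical cross-check, also compare E(3) with E(f(3)) = E(-3).

(A) x^2  ->  (-x)^2, which simplifies back to x^2; check: E(3) = 9, E(-3) = 9.   [invariant]
(B) x^3  ->  (-x)^3 = -x^3; check: E(3) = 27 but E(-3) = -27.   [not invariant]
(C) x + 1  ->  (-x) + 1 = 1 - x; check: E(3) = 4 but E(-3) = -2.   [not invariant]
(D) x  ->  (-x) = -x; check: E(3) = 3 but E(-3) = -3.   [not invariant]

Only (A) is unchanged. E is symmetric under swapping x with f(x) = -x, which is exactly what an involution does.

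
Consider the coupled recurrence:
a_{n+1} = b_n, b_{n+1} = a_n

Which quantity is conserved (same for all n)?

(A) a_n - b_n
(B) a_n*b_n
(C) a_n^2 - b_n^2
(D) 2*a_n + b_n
B

Replace a_n by a_{n+1} = b_n and b_n by b_{n+1} = a_n in each option and simplify:
(A) a_n - b_n  ->  (b_n) - (a_n) = -a_n + b_n   [not conserved]
(B) a_n*b_n  ->  (b_n)*(a_n) = a_n*b_n   [conserved]
(C) a_n^2 - b_n^2  ->  (b_n)^2 - (a_n)^2 = -a_n^2 + b_n^2   [not conserved]
(D) 2*a_n + b_n  ->  2*(b_n) + (a_n) = a_n + 2*b_n   [not conserved]

Only (B) a_n*b_n returns to itself after one step, so it is the conserved quantity.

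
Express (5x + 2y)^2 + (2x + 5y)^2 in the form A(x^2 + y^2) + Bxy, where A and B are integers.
29(x^2 + y^2) + 40xy

Expanding: (5x + 2y)^2 = 25x^2 + 20xy + 4y^2
(2x + 5y)^2 = 4x^2 + 20xy + 25y^2
Sum = (25+4)(x^2+y^2) + 40xy = 29(x^2 + y^2) + 40xy
This is symmetric in x and y.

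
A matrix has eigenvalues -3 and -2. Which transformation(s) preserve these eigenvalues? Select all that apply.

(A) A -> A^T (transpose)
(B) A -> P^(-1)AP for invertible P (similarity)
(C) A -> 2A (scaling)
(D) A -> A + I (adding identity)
A and B

Eigenvalues are preserved by:
1. Similarity transformations: A -> P^(-1)AP (same characteristic polynomial)
2. Transpose: A^T has the same eigenvalues as A

Eigenvalues are NOT preserved by:
- Adding identity: eigenvalues become -3+1, -2+1
- Scaling: eigenvalues become -6, -4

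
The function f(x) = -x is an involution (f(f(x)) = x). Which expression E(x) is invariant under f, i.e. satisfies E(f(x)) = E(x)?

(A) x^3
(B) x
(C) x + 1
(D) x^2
D

Replace x by f(x) = -x in each option and simplify. As a quick numerical cross-check, also compare E(5) with E(f(5)) = E(-5).

(A) x^3  ->  (-x)^3 = -x^3; check: E(5) = 125 but E(-5) = -125.   [not invariant]
(B) x  ->  (-x) = -x; check: E(5) = 5 but E(-5) = -5.   [not invariant]
(C) x + 1  ->  (-x) + 1 = 1 - x; check: E(5) = 6 but E(-5) = -4.   [not invariant]
(D) x^2  ->  (-x)^2, which simplifies back to x^2; check: E(5) = 25, E(-5) = 25.   [invariant]

Only (D) is unchanged. E is symmetric under swapping x with f(x) = -x, which is exactly what an involution does.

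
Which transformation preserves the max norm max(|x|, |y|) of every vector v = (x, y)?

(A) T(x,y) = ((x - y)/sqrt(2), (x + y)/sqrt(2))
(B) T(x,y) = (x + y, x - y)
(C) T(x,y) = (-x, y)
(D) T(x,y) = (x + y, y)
C

A transformation preserves a norm if ||T(v)|| = ||v|| for every v; a single vector where the norm changes rules an option out.

(A) T(x,y) = ((x - y)/sqrt(2), (x + y)/sqrt(2)): v = (1, 0) has norm max(|1|, |0|) = 1, but T(v) = (sqrt(2)/2, sqrt(2)/2) has norm sqrt(2)/2 -- not preserved.
(B) T(x,y) = (x + y, x - y): v = (1, 1) has norm max(|1|, |1|) = 1, but T(v) = (2, 0) has norm 2 -- not preserved.
(C) T(x,y) = (-x, y): preserves the norm -- it only permutes the coordinates and/or flips signs, which leaves max(|x|, |y|) unchanged.
(D) T(x,y) = (x + y, y): v = (1, 1) has norm max(|1|, |1|) = 1, but T(v) = (2, 1) has norm 2 -- not preserved.

Therefore the answer is (C).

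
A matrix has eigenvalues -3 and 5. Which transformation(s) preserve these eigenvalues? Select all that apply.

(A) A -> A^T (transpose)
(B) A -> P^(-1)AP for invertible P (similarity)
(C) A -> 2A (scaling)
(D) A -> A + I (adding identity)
A and B

Eigenvalues are preserved by:
1. Similarity transformations: A -> P^(-1)AP (same characteristic polynomial)
2. Transpose: A^T has the same eigenvalues as A

Eigenvalues are NOT preserved by:
- Adding identity: eigenvalues become -3+1, 5+1
- Scaling: eigenvalues become -6, 10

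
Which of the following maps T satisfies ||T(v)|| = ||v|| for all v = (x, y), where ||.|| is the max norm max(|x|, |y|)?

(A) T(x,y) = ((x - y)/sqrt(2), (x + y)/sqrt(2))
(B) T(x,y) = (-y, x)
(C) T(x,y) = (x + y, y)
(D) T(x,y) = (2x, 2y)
B

A transformation preserves a norm if ||T(v)|| = ||v|| for every v; a single vector where the norm changes rules an option out.

(A) T(x,y) = ((x - y)/sqrt(2), (x + y)/sqrt(2)): v = (1, 0) has norm max(|1|, |0|) = 1, but T(v) = (sqrt(2)/2, sqrt(2)/2) has norm sqrt(2)/2 -- not preserved.
(B) T(x,y) = (-y, x): preserves the norm -- it only permutes the coordinates and/or flips signs, which leaves max(|x|, |y|) unchanged.
(C) T(x,y) = (x + y, y): v = (1, 1) has norm max(|1|, |1|) = 1, but T(v) = (2, 1) has norm 2 -- not preserved.
(D) T(x,y) = (2x, 2y): v = (1, 0) has norm max(|1|, |0|) = 1, but T(v) = (2, 0) has norm 2 -- not preserved.

Therefore the answer is (B).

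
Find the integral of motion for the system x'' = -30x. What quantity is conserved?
E = (x')^2 + 30x^2

Multiply the equation by x':
x' * x'' = -30x * x'
The left side is d/dt[(x')^2/2] and the right side is d/dt[-30x^2/2], so
d/dt[(x')^2/2 + 30x^2/2] = 0, i.e. (x')^2/2 + 30x^2/2 = constant.
Multiplying by 2, the integral of motion is E = (x')^2 + 30x^2.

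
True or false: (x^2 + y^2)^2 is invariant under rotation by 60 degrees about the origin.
True

Applying rotation by 60 degrees: x' = x*cos(60 degrees) - y*sin(60 degrees) = x/2 - sqrt(3)y/2, y' = x*sin(60 degrees) + y*cos(60 degrees) = sqrt(3)x/2 + y/2

Substituting into (x^2 + y^2)^2:
((x/2 - sqrt(3)y/2)^2 + (sqrt(3)x/2 + y/2)^2)^2
= x^4 + 2x^2y^2 + y^4 = (x^2 + y^2)^2

This equals the original expression (x^2 + y^2)^2, so it IS invariant.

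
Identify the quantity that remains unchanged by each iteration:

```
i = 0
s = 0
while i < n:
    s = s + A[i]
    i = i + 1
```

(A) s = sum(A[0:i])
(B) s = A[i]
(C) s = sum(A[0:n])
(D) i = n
A

A loop invariant must hold before the first iteration and be re-established by every execution of the body.

(A) s = sum(A[0:i]): Initially i = 0 and s = 0 = sum of the empty slice A[0:0]. If s = sum(A[0:i]) holds at the top of an iteration, the body sets s to sum(A[0:i]) + A[i] = sum(A[0:i+1]) and then i to i+1, so s = sum(A[0:i]) holds again. At exit i = n, giving s = sum(A[0:n]).

The other options fail:
(B) s = A[i]: after the first iteration s = A[0] but i = 1, so s = A[i] compares s with the wrong element (and fails in general).
(C) s = sum(A[0:n]): false before the loop (s = 0, not the full sum) -- it only becomes true at exit.
(D) i = n: false initially (i = 0); it is the exit condition, not an invariant.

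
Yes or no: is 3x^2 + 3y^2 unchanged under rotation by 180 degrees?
Yes

Applying rotation by 180 degrees: x' = x*cos(180 degrees) - y*sin(180 degrees) = -x, y' = x*sin(180 degrees) + y*cos(180 degrees) = -y

Substituting into 3x^2 + 3y^2:
3(-x)^2 + 3(-y)^2
= 3x^2 + 3y^2

This equals the original expression 3x^2 + 3y^2, so it IS invariant.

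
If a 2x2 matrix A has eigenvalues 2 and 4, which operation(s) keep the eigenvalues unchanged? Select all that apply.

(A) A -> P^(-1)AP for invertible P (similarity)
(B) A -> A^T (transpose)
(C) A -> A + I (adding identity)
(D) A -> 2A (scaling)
A and B

Eigenvalues are preserved by:
1. Similarity transformations: A -> P^(-1)AP (same characteristic polynomial)
2. Transpose: A^T has the same eigenvalues as A

Eigenvalues are NOT preserved by:
- Adding identity: eigenvalues become 2+1, 4+1
- Scaling: eigenvalues become 4, 8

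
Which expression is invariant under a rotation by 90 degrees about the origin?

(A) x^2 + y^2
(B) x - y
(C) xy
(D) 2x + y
A

A rotation by 90 degrees sends (x, y) to (-y, x).
Substitute the transformed coordinates into each option and compare with the original:
(A) x^2 + y^2  ->  (-y)^2 + (x)^2 = x^2 + y^2   [equals x^2 + y^2: invariant]
(B) x - y  ->  (-y) - (x) = -x - y   [differs from x - y: not invariant]
(C) xy  ->  (-y)(x) = -xy   [differs from xy: not invariant]
(D) 2x + y  ->  2(-y) + (x) = x - 2y   [differs from 2x + y: not invariant]

Only option (A), x^2 + y^2, is unchanged by the transformation.
Geometrically, x^2 + y^2 is the squared distance from the origin, which every rotation about the origin preserves.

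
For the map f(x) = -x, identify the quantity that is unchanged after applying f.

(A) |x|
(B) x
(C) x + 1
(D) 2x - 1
A

For f(x) = -x:
Applying f replaces x by -x. Since |-x| = |x|, the absolute value is unchanged by f, whereas x -> -x, 2x - 1 -> -2x - 1 and x + 1 -> -x + 1 all change.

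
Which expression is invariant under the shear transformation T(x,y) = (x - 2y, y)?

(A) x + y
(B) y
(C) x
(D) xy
B

Under the shear T(x,y) = (x - 2y, y):
Substitute the transformed coordinates into each option and compare with the original:
(A) x + y  ->  (x - 2y) + (y) = x - y   [differs from x + y: not invariant]
(B) y  ->  (y) = y   [equals y: invariant]
(C) x  ->  (x - 2y) = x - 2y   [differs from x: not invariant]
(D) xy  ->  (x - 2y)(y) = xy - 2y^2   [differs from xy: not invariant]

Only option (B), y, is unchanged by the transformation.
A horizontal shear moves points parallel to the x-axis, so the y-coordinate (and any function of y alone) is unchanged.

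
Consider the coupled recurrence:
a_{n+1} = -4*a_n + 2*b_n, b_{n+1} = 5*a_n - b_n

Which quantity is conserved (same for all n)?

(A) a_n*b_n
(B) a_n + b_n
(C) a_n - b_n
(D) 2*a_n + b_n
B

Replace a_n by a_{n+1} = -4*a_n + 2*b_n and b_n by b_{n+1} = 5*a_n - b_n in each option and simplify:
(A) a_n*b_n  ->  (-4*a_n + 2*b_n)*(5*a_n - b_n) = -20*a_n^2 + 14*a_n*b_n - 2*b_n^2   [not conserved]
(B) a_n + b_n  ->  (-4*a_n + 2*b_n) + (5*a_n - b_n) = a_n + b_n   [conserved]
(C) a_n - b_n  ->  (-4*a_n + 2*b_n) - (5*a_n - b_n) = -9*a_n + 3*b_n   [not conserved]
(D) 2*a_n + b_n  ->  2*(-4*a_n + 2*b_n) + (5*a_n - b_n) = -3*a_n + 3*b_n   [not conserved]

Only (B) a_n + b_n returns to itself after one step, so it is the conserved quantity.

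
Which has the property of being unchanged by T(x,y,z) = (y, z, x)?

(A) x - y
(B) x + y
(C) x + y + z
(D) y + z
C

Apply T(x,y,z) = (y, z, x) to each option, i.e. replace (x, y, z) by the transformed coordinates.
Substitute the transformed coordinates into each option and compare with the original:
(A) x - y  ->  (y) - (z) = y - z   [differs from x - y: not invariant]
(B) x + y  ->  (y) + (z) = y + z   [differs from x + y: not invariant]
(C) x + y + z  ->  (y) + (z) + (x) = x + y + z   [equals x + y + z: invariant]
(D) y + z  ->  (z) + (x) = x + z   [differs from y + z: not invariant]

Only option (C), x + y + z, is unchanged by the transformation.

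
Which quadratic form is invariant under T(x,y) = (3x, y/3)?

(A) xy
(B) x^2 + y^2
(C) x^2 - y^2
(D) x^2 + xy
A

T multiplies x by 3 and divides y by 3.
Substitute the transformed coordinates into each option and compare with the original:
(A) xy  ->  (3x)(y/3) = xy   [equals xy: invariant]
(B) x^2 + y^2  ->  (3x)^2 + (y/3)^2 = 9x^2 + y^2/9   [differs from x^2 + y^2: not invariant]
(C) x^2 - y^2  ->  (3x)^2 - (y/3)^2 = 9x^2 - y^2/9   [differs from x^2 - y^2: not invariant]
(D) x^2 + xy  ->  (3x)^2 + (3x)(y/3) = 9x^2 + xy   [differs from x^2 + xy: not invariant]

Only option (A), xy, is unchanged by the transformation.
The factors 3 and 1/3 cancel only in the pure product xy.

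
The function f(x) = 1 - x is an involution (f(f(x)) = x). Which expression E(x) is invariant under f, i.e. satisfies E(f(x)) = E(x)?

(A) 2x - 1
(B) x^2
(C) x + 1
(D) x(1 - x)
D

Replace x by f(x) = 1 - x in each option and simplify. As a quick numerical cross-check, also compare E(4) with E(f(4)) = E(-3).

(A) 2x - 1  ->  2(1 - x) - 1 = 1 - 2x; check: E(4) = 7 but E(-3) = -7.   [not invariant]
(B) x^2  ->  (1 - x)^2 = (x - 1)^2; check: E(4) = 16 but E(-3) = 9.   [not invariant]
(C) x + 1  ->  (1 - x) + 1 = 2 - x; check: E(4) = 5 but E(-3) = -2.   [not invariant]
(D) x(1 - x)  ->  (1 - x)(1 - (1 - x)), which simplifies back to x(1 - x); check: E(4) = -12, E(-3) = -12.   [invariant]

Only (D) is unchanged. E is symmetric under swapping x with f(x) = 1 - x, which is exactly what an involution does.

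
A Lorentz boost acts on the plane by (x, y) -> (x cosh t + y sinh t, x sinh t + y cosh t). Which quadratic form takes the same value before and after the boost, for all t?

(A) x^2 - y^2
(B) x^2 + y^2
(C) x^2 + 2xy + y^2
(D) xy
A

Write x' = x cosh t + y sinh t, y' = x sinh t + y cosh t and substitute into each option:
(A) x^2 - y^2: (x cosh t + y sinh t)^2 - (x sinh t + y cosh t)^2 = x^2(cosh^2 t - sinh^2 t) + 2xy(cosh t sinh t - sinh t cosh t) + y^2(sinh^2 t - cosh^2 t) = x^2 - y^2   [invariant, using cosh^2 t - sinh^2 t = 1]
(B) x^2 + y^2: (x cosh t + y sinh t)^2 + (x sinh t + y cosh t)^2 = (x^2 + y^2)(cosh^2 t + sinh^2 t) + 4xy sinh t cosh t = (x^2 + y^2) cosh 2t + 2xy sinh 2t   [not invariant for t != 0]
(C) x^2 + 2xy + y^2: (x' + y')^2 with x' + y' = (x + y)(cosh t + sinh t) = (x + y)e^t, so it becomes (x + y)^2 e^(2t)   [not invariant for t != 0]
(D) xy: (x cosh t + y sinh t)(x sinh t + y cosh t) = xy(cosh^2 t + sinh^2 t) + (x^2 + y^2) sinh t cosh t = xy cosh 2t + (x^2 + y^2)(sinh 2t)/2   [not invariant for t != 0]

Only (A) x^2 - y^2 is unchanged; it is the Minkowski form preserved by Lorentz boosts, just as x^2 + y^2 is preserved by ordinary rotations.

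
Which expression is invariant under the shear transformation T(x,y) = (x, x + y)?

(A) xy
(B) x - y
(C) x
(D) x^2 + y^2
C

Under the shear T(x,y) = (x, x + y):
Substitute the transformed coordinates into each option and compare with the original:
(A) xy  ->  (x)(x + y) = x^2 + xy   [differs from xy: not invariant]
(B) x - y  ->  (x) - (x + y) = -y   [differs from x - y: not invariant]
(C) x  ->  (x) = x   [equals x: invariant]
(D) x^2 + y^2  ->  (x)^2 + (x + y)^2 = 2x^2 + 2xy + y^2   [differs from x^2 + y^2: not invariant]

Only option (C), x, is unchanged by the transformation.
A vertical shear moves points parallel to the y-axis, so the x-coordinate (and any function of x alone) is unchanged.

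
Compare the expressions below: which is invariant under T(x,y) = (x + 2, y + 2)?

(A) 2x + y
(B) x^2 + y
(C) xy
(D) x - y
D

An expression E(x,y) is invariant under T if E(T(x,y)) = E(x,y). Here T(x,y) = (x + 2, y + 2).
Substitute the transformed coordinates into each option and compare with the original:
(A) 2x + y  ->  2(x + 2) + (y + 2) = 2x + y + 6   [differs from 2x + y: not invariant]
(B) x^2 + y  ->  (x + 2)^2 + (y + 2) = x^2 + 4x + y + 6   [differs from x^2 + y: not invariant]
(C) xy  ->  (x + 2)(y + 2) = xy + 2x + 2y + 4   [differs from xy: not invariant]
(D) x - y  ->  (x + 2) - (y + 2) = x - y   [equals x - y: invariant]

Only option (D), x - y, is unchanged by the transformation.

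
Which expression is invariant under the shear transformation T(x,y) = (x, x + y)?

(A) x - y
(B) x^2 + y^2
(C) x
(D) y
C

Under the shear T(x,y) = (x, x + y):
Substitute the transformed coordinates into each option and compare with the original:
(A) x - y  ->  (x) - (x + y) = -y   [differs from x - y: not invariant]
(B) x^2 + y^2  ->  (x)^2 + (x + y)^2 = 2x^2 + 2xy + y^2   [differs from x^2 + y^2: not invariant]
(C) x  ->  (x) = x   [equals x: invariant]
(D) y  ->  (x + y) = x + y   [differs from y: not invariant]

Only option (C), x, is unchanged by the transformation.
A vertical shear moves points parallel to the y-axis, so the x-coordinate (and any function of x alone) is unchanged.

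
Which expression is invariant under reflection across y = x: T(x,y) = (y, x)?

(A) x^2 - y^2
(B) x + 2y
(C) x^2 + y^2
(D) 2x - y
C

The map is reflection across y = x: T(x,y) = (y, x).
Substitute the transformed coordinates into each option and compare with the original:
(A) x^2 - y^2  ->  (y)^2 - (x)^2 = -x^2 + y^2   [differs from x^2 - y^2: not invariant]
(B) x + 2y  ->  (y) + 2(x) = 2x + y   [differs from x + 2y: not invariant]
(C) x^2 + y^2  ->  (y)^2 + (x)^2 = x^2 + y^2   [equals x^2 + y^2: invariant]
(D) 2x - y  ->  2(y) - (x) = -x + 2y   [differs from 2x - y: not invariant]

Only option (C), x^2 + y^2, is unchanged by the transformation.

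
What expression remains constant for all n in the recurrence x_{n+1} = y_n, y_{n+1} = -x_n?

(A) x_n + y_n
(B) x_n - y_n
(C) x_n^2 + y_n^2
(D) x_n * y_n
C

For the recurrence x_{n+1} = y_n, y_{n+1} = -x_n:

x_{n+1}^2 + y_{n+1}^2 = y_n^2 + (-x_n)^2 = x_n^2 + y_n^2
The sum of squares is conserved (like energy in a harmonic oscillator).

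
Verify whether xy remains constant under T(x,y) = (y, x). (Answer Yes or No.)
Yes

Substitute T(x,y) = (y, x) into the expression and compare with the original.

Original: xy
After applying T: (y)(x) = xy

This is identical to the original xy, so the expression is invariant.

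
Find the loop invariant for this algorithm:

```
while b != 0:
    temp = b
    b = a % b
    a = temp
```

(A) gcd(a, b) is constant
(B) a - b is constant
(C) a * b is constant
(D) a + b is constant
A

A loop invariant must hold before the first iteration and be re-established by every execution of the body.

(A) gcd(a, b) is constant: One iteration replaces (a, b) by (b, a mod b). Since a mod b = a - q*b for an integer q, any common divisor of a and b divides b and a mod b, and conversely; hence gcd(b, a mod b) = gcd(a, b). For instance (13, 12) -> (12, 1) keeps gcd = 1. At exit b = 0 and a = gcd of the original inputs.

The other options fail:
(B) a - b is constant: e.g. (a, b) = (13, 12) -> (12, 1): the difference goes from 1 to 11.
(C) a * b is constant: e.g. (a, b) = (13, 12) -> (12, 1): the product goes from 156 to 12.
(D) a + b is constant: e.g. (a, b) = (13, 12) -> (12, 1): the sum goes from 25 to 13.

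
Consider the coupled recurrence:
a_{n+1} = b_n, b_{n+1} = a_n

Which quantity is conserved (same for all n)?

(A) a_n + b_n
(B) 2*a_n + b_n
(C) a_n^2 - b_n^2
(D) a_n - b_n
A

Replace a_n by a_{n+1} = b_n and b_n by b_{n+1} = a_n in each option and simplify:
(A) a_n + b_n  ->  (b_n) + (a_n) = a_n + b_n   [conserved]
(B) 2*a_n + b_n  ->  2*(b_n) + (a_n) = a_n + 2*b_n   [not conserved]
(C) a_n^2 - b_n^2  ->  (b_n)^2 - (a_n)^2 = -a_n^2 + b_n^2   [not conserved]
(D) a_n - b_n  ->  (b_n) - (a_n) = -a_n + b_n   [not conserved]

Only (A) a_n + b_n returns to itself after one step, so it is the conserved quantity.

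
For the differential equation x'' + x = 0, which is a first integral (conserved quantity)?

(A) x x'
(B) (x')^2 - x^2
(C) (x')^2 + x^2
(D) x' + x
C

A first integral I satisfies dI/dt = 0 along every solution. Differentiate each option and use the equation of motion:
(A) d/dt[x x'] = (x')^2 + x x'' = (x')^2 - x^2, not identically 0
(B) d/dt[(x')^2 - x^2] = 2x'x'' - 2x x' = -4x x', not identically 0
(C) d/dt[(x')^2 + x^2] = 2x'x'' + 2x x' = 2x'(-x) + 2x x' = 0
(D) d/dt[x' + x] = x'' + x' = -x + x', not identically 0

Only (C) has zero time-derivative. So the energy-like quantity (x')^2 + x^2 is the first integral.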